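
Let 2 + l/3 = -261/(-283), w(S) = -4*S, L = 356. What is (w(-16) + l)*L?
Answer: 6122132/283 ≈ 21633.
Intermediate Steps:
l = -915/283 (l = -6 + 3*(-261/(-283)) = -6 + 3*(-261*(-1/283)) = -6 + 3*(261/283) = -6 + 783/283 = -915/283 ≈ -3.2332)
(w(-16) + l)*L = (-4*(-16) - 915/283)*356 = (64 - 915/283)*356 = (17197/283)*356 = 6122132/283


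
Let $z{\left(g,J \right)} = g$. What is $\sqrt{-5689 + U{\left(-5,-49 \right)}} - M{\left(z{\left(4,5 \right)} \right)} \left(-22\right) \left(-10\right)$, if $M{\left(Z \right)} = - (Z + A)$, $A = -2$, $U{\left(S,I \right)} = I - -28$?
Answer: $440 + i \sqrt{5710} \approx 440.0 + 75.565 i$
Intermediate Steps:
$U{\left(S,I \right)} = 28 + I$ ($U{\left(S,I \right)} = I + 28 = 28 + I$)
$M{\left(Z \right)} = 2 - Z$ ($M{\left(Z \right)} = - (Z - 2) = - (-2 + Z) = 2 - Z$)
$\sqrt{-5689 + U{\left(-5,-49 \right)}} - M{\left(z{\left(4,5 \right)} \right)} \left(-22\right) \left(-10\right) = \sqrt{-5689 + \left(28 - 49\right)} - \left(2 - 4\right) \left(-22\right) \left(-10\right) = \sqrt{-5689 - 21} - \left(2 - 4\right) \left(-22\right) \left(-10\right) = \sqrt{-5710} - \left(-2\right) \left(-22\right) \left(-10\right) = i \sqrt{5710} - 44 \left(-10\right) = i \sqrt{5710} - -440 = i \sqrt{5710} + 440 = 440 + i \sqrt{5710}$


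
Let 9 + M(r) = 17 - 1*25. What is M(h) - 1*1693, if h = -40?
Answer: -1710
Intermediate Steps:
M(r) = -17 (M(r) = -9 + (17 - 1*25) = -9 + (17 - 25) = -9 - 8 = -17)
M(h) - 1*1693 = -17 - 1*1693 = -17 - 1693 = -1710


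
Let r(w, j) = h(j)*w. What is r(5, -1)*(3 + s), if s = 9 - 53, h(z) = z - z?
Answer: 0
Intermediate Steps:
h(z) = 0
r(w, j) = 0 (r(w, j) = 0*w = 0)
s = -44
r(5, -1)*(3 + s) = 0*(3 - 44) = 0*(-41) = 0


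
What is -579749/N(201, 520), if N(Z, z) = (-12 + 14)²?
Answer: -579749/4 ≈ -1.4494e+5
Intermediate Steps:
N(Z, z) = 4 (N(Z, z) = 2² = 4)
-579749/N(201, 520) = -579749/4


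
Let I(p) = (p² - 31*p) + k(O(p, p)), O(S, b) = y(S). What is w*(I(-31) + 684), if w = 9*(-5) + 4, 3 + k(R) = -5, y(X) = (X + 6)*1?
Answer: -106518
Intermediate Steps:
y(X) = 6 + X (y(X) = (6 + X)*1 = 6 + X)
O(S, b) = 6 + S
k(R) = -8 (k(R) = -3 - 5 = -8)
w = -41 (w = -45 + 4 = -41)
I(p) = -8 + p² - 31*p (I(p) = (p² - 31*p) - 8 = -8 + p² - 31*p)
w*(I(-31) + 684) = -41*((-8 + (-31)² - 31*(-31)) + 684) = -41*((-8 + 961 + 961) + 684) = -41*(1914 + 684) = -41*2598 = -106518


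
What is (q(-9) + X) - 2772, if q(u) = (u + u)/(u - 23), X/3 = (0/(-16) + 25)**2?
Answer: -14343/16 ≈ -896.44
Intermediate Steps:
X = 1875 (X = 3*(0/(-16) + 25)**2 = 3*(0*(-1/16) + 25)**2 = 3*(0 + 25)**2 = 3*25**2 = 3*625 = 1875)
q(u) = 2*u/(-23 + u) (q(u) = (2*u)/(-23 + u) = 2*u/(-23 + u))
(q(-9) + X) - 2772 = (2*(-9)/(-23 - 9) + 1875) - 2772 = (2*(-9)/(-32) + 1875) - 2772 = (2*(-9)*(-1/32) + 1875) - 2772 = (9/16 + 1875) - 2772 = 30009/16 - 2772 = -14343/16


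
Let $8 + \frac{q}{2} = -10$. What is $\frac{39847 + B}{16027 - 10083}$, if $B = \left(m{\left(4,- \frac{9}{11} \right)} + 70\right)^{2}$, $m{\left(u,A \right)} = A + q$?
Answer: $\frac{619339}{89903} \approx 6.889$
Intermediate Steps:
$q = -36$ ($q = -16 + 2 \left(-10\right) = -16 - 20 = -36$)
$m{\left(u,A \right)} = -36 + A$ ($m{\left(u,A \right)} = A - 36 = -36 + A$)
$B = \frac{133225}{121}$ ($B = \left(\left(-36 - \frac{9}{11}\right) + 70\right)^{2} = \left(- \frac{405}{11} + 70\right)^{2} = \left(\frac{365}{11}\right)^{2} = \frac{133225}{121} \approx 1101.0$)
$\frac{39847 + B}{16027 - 10083} = \frac{39847 + \frac{133225}{121}}{16027 - 10083} = \frac{4954712}{121 \cdot 5944} = \frac{4954712}{121} \cdot \frac{1}{5944} = \frac{619339}{89903}$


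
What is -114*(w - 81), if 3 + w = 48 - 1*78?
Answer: 12996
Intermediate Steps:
w = -33 (w = -3 + (48 - 1*78) = -3 + (48 - 78) = -3 - 30 = -33)
-114*(w - 81) = -114*(-33 - 81) = -114*(-114) = 12996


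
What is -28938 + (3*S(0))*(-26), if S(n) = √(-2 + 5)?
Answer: -28938 - 78*√3 ≈ -29073.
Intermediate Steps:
S(n) = √3
-28938 + (3*S(0))*(-26) = -28938 + (3*√3)*(-26) = -28938 - 78*√3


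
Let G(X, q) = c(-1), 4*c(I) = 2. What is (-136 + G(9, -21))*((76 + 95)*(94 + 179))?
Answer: -12651093/2 ≈ -6.3255e+6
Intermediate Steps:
c(I) = 1/2 (c(I) = (1/4)*2 = 1/2)
G(X, q) = 1/2
(-136 + G(9, -21))*((76 + 95)*(94 + 179)) = (-136 + 1/2)*((76 + 95)*(94 + 179)) = -46341*273/2 = -271/2*46683 = -12651093/2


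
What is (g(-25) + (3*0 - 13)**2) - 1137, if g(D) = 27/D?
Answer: -24227/25 ≈ -969.08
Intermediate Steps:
(g(-25) + (3*0 - 13)**2) - 1137 = (27/(-25) + (3*0 - 13)**2) - 1137 = (27*(-1/25) + (0 - 13)**2) - 1137 = (-27/25 + (-13)**2) - 1137 = (-27/25 + 169) - 1137 = 4198/25 - 1137 = -24227/25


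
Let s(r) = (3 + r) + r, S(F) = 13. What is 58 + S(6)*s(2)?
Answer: 149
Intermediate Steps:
s(r) = 3 + 2*r
58 + S(6)*s(2) = 58 + 13*(3 + 2*2) = 58 + 13*(3 + 4) = 58 + 13*7 = 58 + 91 = 149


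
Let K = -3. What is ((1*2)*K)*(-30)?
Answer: 180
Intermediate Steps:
((1*2)*K)*(-30) = ((1*2)*(-3))*(-30) = (2*(-3))*(-30) = -6*(-30) = 180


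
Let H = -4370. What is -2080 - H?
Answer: 2290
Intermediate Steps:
-2080 - H = -2080 - 1*(-4370) = -2080 + 4370 = 2290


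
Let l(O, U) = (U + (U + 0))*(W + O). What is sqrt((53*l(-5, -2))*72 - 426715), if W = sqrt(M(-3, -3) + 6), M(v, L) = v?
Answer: sqrt(-350395 - 15264*sqrt(3)) ≈ 613.87*I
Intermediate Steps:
W = sqrt(3) (W = sqrt(-3 + 6) = sqrt(3) ≈ 1.7320)
l(O, U) = 2*U*(O + sqrt(3)) (l(O, U) = (U + (U + 0))*(sqrt(3) + O) = (U + U)*(O + sqrt(3)) = (2*U)*(O + sqrt(3)) = 2*U*(O + sqrt(3)))
sqrt((53*l(-5, -2))*72 - 426715) = sqrt((53*(2*(-2)*(-5 + sqrt(3))))*72 - 426715) = sqrt((53*(20 - 4*sqrt(3)))*72 - 426715) = sqrt((1060 - 212*sqrt(3))*72 - 426715) = sqrt((76320 - 15264*sqrt(3)) - 426715) = sqrt(-350395 - 15264*sqrt(3))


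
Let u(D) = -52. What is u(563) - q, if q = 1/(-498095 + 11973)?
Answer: -25278343/486122 ≈ -52.000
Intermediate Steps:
q = -1/486122 (q = 1/(-486122) = -1/486122 ≈ -2.0571e-6)
u(563) - q = -52 - 1*(-1/486122) = -52 + 1/486122 = -25278343/486122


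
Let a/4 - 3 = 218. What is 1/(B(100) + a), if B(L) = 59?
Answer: 1/943 ≈ 0.0010604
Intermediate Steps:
a = 884 (a = 12 + 4*218 = 12 + 872 = 884)
1/(B(100) + a) = 1/(59 + 884) = 1/943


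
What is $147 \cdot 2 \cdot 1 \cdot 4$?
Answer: $1176$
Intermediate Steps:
$147 \cdot 2 \cdot 1 \cdot 4 = 147 \cdot 2 \cdot 4 = 147 \cdot 8 = 1176$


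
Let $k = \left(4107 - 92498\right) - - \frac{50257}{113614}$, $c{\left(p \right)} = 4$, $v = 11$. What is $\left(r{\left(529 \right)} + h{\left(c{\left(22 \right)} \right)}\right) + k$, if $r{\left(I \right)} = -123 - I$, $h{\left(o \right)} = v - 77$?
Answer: $- \frac{10123979669}{113614} \approx -89109.0$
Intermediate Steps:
$h{\left(o \right)} = -66$ ($h{\left(o \right)} = 11 - 77 = -66$)
$k = - \frac{10042404817}{113614}$ ($k = -88391 - \left(-50257\right) \frac{1}{113614} = -88391 - - \frac{50257}{113614} = -88391 + \frac{50257}{113614} = - \frac{10042404817}{113614} \approx -88391.0$)
$\left(r{\left(529 \right)} + h{\left(c{\left(22 \right)} \right)}\right) + k = \left(\left(-123 - 529\right) - 66\right) - \frac{10042404817}{113614} = \left(-652 - 66\right) - \frac{10042404817}{113614} = -718 - \frac{10042404817}{113614} = - \frac{10123979669}{113614}$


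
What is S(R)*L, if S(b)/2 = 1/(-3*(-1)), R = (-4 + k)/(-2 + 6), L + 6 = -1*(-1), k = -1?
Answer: -10/3 ≈ -3.3333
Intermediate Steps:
L = -5 (L = -6 - 1*(-1) = -6 + 1 = -5)
R = -5/4 (R = (-4 - 1)/(-2 + 6) = -5/4 ≈ -1.2500)
S(b) = 2/3 (S(b) = 2/((-3*(-1))) = 2/3)
S(R)*L = (2/3)*(-5) = -10/3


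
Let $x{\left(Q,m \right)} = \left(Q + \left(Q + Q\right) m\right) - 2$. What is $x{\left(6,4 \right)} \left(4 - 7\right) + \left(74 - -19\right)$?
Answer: $-63$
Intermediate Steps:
$x{\left(Q,m \right)} = -2 + Q + 2 Q m$ ($x{\left(Q,m \right)} = \left(Q + 2 Q m\right) - 2 = -2 + Q + 2 Q m$)
$x{\left(6,4 \right)} \left(4 - 7\right) + \left(74 - -19\right) = \left(-2 + 6 + 2 \cdot 6 \cdot 4\right) \left(4 - 7\right) + \left(74 - -19\right) = \left(-2 + 6 + 48\right) \left(-3\right) + \left(74 + 19\right) = 52 \left(-3\right) + 93 = -156 + 93 = -63$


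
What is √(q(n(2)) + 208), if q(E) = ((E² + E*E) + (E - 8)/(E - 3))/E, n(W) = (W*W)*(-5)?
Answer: √2220995/115 ≈ 12.959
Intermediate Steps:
n(W) = -5*W² (n(W) = W²*(-5) = -5*W²)
q(E) = (2*E² + (-8 + E)/(-3 + E))/E (q(E) = ((E² + E²) + (-8 + E)/(-3 + E))/E = (2*E² + (-8 + E)/(-3 + E))/E)
√(q(n(2)) + 208) = √((-8 - 5*2² - 6*(-5*2²)² + 2*(-5*2²)³)/(((-5*2²))*(-3 - 5*2²)) + 208) = √((-8 - 5*4 - 6*(-5*4)² + 2*(-5*4)³)/(((-5*4))*(-3 - 5*4)) + 208) = √((-8 - 20 - 6*(-20)² + 2*(-20)³)/((-20)*(-3 - 20)) + 208) = √(-1/20*(-8 - 20 - 6*400 + 2*(-8000))/(-23) + 208) = √(-1/20*(-1/23)*(-8 - 20 - 2400 - 16000) + 208) = √(-1/20*(-1/23)*(-18428) + 208) = √(-4607/115 + 208) = √(19313/115) = √2220995/115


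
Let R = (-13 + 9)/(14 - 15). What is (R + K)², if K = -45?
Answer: 1681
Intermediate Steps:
R = 4 (R = -4/(-1) = -4*(-1) = 4)
(R + K)² = (4 - 45)² = (-41)² = 1681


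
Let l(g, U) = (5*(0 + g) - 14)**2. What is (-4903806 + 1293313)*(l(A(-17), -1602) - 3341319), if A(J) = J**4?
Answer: -629593804881487266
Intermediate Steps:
l(g, U) = (-14 + 5*g)**2 (l(g, U) = (5*g - 14)**2 = (-14 + 5*g)**2)
(-4903806 + 1293313)*(l(A(-17), -1602) - 3341319) = (-4903806 + 1293313)*((-14 + 5*(-17)**4)**2 - 3341319) = -3610493*((-14 + 5*83521)**2 - 3341319) = -3610493*((-14 + 417605)**2 - 3341319) = -3610493*(417591**2 - 3341319) = -3610493*(174382243281 - 3341319) = -3610493*174378901962 = -629593804881487266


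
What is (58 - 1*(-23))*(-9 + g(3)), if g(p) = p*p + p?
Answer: 243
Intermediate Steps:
g(p) = p + p² (g(p) = p² + p = p + p²)
(58 - 1*(-23))*(-9 + g(3)) = (58 - 1*(-23))*(-9 + 3*(1 + 3)) = (58 + 23)*(-9 + 3*4) = 81*(-9 + 12) = 81*3 = 243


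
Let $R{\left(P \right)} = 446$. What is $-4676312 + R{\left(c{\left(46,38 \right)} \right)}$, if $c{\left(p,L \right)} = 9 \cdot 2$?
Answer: $-4675866$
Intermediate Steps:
$c{\left(p,L \right)} = 18$
$-4676312 + R{\left(c{\left(46,38 \right)} \right)} = -4676312 + 446 = -4675866$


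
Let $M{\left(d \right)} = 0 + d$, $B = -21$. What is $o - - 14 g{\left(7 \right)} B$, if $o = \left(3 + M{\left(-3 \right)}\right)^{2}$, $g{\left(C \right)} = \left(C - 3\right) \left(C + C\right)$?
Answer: $-16464$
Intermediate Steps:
$M{\left(d \right)} = d$
$g{\left(C \right)} = 2 C \left(-3 + C\right)$ ($g{\left(C \right)} = \left(-3 + C\right) 2 C = 2 C \left(-3 + C\right)$)
$o = 0$ ($o = \left(3 - 3\right)^{2} = 0^{2} = 0$)
$o - - 14 g{\left(7 \right)} B = 0 - - 14 \cdot 2 \cdot 7 \left(-3 + 7\right) \left(-21\right) = 0 - - 14 \cdot 2 \cdot 7 \cdot 4 \left(-21\right) = 0 - \left(-14\right) 56 \left(-21\right) = 0 - \left(-784\right) \left(-21\right) = 0 - 16464 = -16464$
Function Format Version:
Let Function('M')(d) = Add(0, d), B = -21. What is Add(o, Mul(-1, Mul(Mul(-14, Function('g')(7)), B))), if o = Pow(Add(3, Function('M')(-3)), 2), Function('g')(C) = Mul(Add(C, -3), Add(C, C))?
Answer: -16464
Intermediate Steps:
Function('M')(d) = d
Function('g')(C) = Mul(2, C, Add(-3, C)) (Function('g')(C) = Mul(Add(-3, C), Mul(2, C)) = Mul(2, C, Add(-3, C)))
o = 0 (o = Pow(Add(3, -3), 2) = Pow(0, 2) = 0)
Add(o, Mul(-1, Mul(Mul(-14, Function('g')(7)), B))) = Add(0, Mul(-1, Mul(Mul(-14, Mul(2, 7, Add(-3, 7))), -21))) = Add(0, Mul(-1, Mul(Mul(-14, Mul(2, 7, 4)), -21))) = Add(0, Mul(-1, Mul(Mul(-14, 56), -21))) = Add(0, Mul(-1, Mul(-784, -21))) = Add(0, Mul(-1, 16464)) = Add(0, -16464) = -16464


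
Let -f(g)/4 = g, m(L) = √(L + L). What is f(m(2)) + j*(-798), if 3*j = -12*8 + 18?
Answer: 20740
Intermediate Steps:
m(L) = √2*√L (m(L) = √(2*L) = √2*√L)
f(g) = -4*g
j = -26 (j = (-12*8 + 18)/3 = (-96 + 18)/3 = (⅓)*(-78) = -26)
f(m(2)) + j*(-798) = -4*√2*√2 - 26*(-798) = -4*2 + 20748 = -8 + 20748 = 20740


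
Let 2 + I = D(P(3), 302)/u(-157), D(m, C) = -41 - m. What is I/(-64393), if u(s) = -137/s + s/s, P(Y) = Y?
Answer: 3748/9465771 ≈ 0.00039595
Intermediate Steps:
u(s) = 1 - 137/s (u(s) = -137/s + 1 = 1 - 137/s)
I = -3748/147 (I = -2 + (-41 - 1*3)/(((-137 - 157)/(-157))) = -2 + (-41 - 3)/((-1/157*(-294))) = -2 - 44/294/157 = -2 - 44*157/294 = -2 - 3454/147 = -3748/147 ≈ -25.497)
I/(-64393) = -3748/147/(-64393) = -3748/147*(-1/64393) = 3748/9465771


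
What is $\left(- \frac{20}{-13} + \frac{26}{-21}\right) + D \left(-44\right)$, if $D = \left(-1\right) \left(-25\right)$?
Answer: $- \frac{300218}{273} \approx -1099.7$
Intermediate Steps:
$D = 25$
$\left(- \frac{20}{-13} + \frac{26}{-21}\right) + D \left(-44\right) = \left(- \frac{20}{-13} + \frac{26}{-21}\right) + 25 \left(-44\right) = \left(\left(-20\right) \left(- \frac{1}{13}\right) + 26 \left(- \frac{1}{21}\right)\right) - 1100 = \left(\frac{20}{13} - \frac{26}{21}\right) - 1100 = \frac{82}{273} - 1100 = - \frac{300218}{273}$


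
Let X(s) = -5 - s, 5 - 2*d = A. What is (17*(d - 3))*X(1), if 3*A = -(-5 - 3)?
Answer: 187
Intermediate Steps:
A = 8/3 (A = (-(-5 - 3))/3 = (-1*(-8))/3 = (1/3)*8 = 8/3 ≈ 2.6667)
d = 7/6 (d = 5/2 - 1/2*8/3 = 5/2 - 4/3 = 7/6 ≈ 1.1667)
(17*(d - 3))*X(1) = (17*(7/6 - 3))*(-5 - 1*1) = (17*(-11/6))*(-5 - 1) = -187/6*(-6) = 187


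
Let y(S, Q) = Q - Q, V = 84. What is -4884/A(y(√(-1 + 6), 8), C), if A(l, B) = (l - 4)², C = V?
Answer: -1221/4 ≈ -305.25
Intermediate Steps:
C = 84
y(S, Q) = 0
A(l, B) = (-4 + l)²
-4884/A(y(√(-1 + 6), 8), C) = -4884/(-4 + 0)² = -4884/((-4)²) = -4884/16 = -4884*1/16 = -1221/4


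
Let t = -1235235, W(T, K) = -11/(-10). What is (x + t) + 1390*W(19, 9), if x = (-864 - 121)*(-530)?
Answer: -711656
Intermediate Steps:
W(T, K) = 11/10 (W(T, K) = -11*(-⅒) = 11/10)
x = 522050 (x = -985*(-530) = 522050)
(x + t) + 1390*W(19, 9) = (522050 - 1235235) + 1390*(11/10) = -713185 + 1529 = -711656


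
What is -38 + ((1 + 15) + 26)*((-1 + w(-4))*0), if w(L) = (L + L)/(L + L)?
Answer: -38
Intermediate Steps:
w(L) = 1 (w(L) = (2*L)/((2*L)) = (2*L)*(1/(2*L)) = 1)
-38 + ((1 + 15) + 26)*((-1 + w(-4))*0) = -38 + ((1 + 15) + 26)*((-1 + 1)*0) = -38 + (16 + 26)*(0*0) = -38 + 42*0 = -38 + 0 = -38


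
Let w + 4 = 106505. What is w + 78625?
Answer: 185126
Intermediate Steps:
w = 106501 (w = -4 + 106505 = 106501)
w + 78625 = 106501 + 78625 = 185126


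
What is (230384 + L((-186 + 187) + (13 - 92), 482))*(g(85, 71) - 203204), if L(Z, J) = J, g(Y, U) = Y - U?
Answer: -46909662540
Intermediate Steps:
(230384 + L((-186 + 187) + (13 - 92), 482))*(g(85, 71) - 203204) = (230384 + 482)*((85 - 1*71) - 203204) = 230866*((85 - 71) - 203204) = 230866*(14 - 203204) = 230866*(-203190) = -46909662540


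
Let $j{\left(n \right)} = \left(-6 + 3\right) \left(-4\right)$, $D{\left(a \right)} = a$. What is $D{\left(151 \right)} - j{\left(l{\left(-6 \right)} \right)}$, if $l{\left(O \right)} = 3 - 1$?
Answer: $139$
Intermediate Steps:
$l{\left(O \right)} = 2$ ($l{\left(O \right)} = 3 - 1 = 2$)
$j{\left(n \right)} = 12$ ($j{\left(n \right)} = \left(-3\right) \left(-4\right) = 12$)
$D{\left(151 \right)} - j{\left(l{\left(-6 \right)} \right)} = 151 - 12 = 139$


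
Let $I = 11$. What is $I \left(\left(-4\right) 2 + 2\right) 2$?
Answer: $-132$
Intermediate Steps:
$I \left(\left(-4\right) 2 + 2\right) 2 = 11 \left(\left(-4\right) 2 + 2\right) 2 = 11 \left(-8 + 2\right) 2 = 11 \left(-6\right) 2 = \left(-66\right) 2 = -132$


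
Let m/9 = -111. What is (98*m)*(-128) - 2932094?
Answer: 9599362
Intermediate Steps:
m = -999 (m = 9*(-111) = -999)
(98*m)*(-128) - 2932094 = (98*(-999))*(-128) - 2932094 = -97902*(-128) - 2932094 = 12531456 - 2932094 = 9599362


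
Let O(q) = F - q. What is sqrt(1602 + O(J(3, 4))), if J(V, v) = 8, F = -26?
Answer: 28*sqrt(2) ≈ 39.598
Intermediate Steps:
O(q) = -26 - q
sqrt(1602 + O(J(3, 4))) = sqrt(1602 + (-26 - 1*8)) = sqrt(1602 + (-26 - 8)) = sqrt(1602 - 34) = sqrt(1568) = 28*sqrt(2)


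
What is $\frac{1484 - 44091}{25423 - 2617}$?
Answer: $- \frac{42607}{22806} \approx -1.8682$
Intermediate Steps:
$\frac{1484 - 44091}{25423 - 2617} = - \frac{42607}{22806}$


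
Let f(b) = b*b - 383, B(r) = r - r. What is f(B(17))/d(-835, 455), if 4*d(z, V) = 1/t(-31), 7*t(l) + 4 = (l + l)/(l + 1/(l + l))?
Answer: 5895136/13461 ≈ 437.94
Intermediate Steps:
t(l) = -4/7 + 2*l/(7*(l + 1/(2*l))) (t(l) = -4/7 + ((l + l)/(l + 1/(l + l)))/7 = -4/7 + ((2*l)/(l + 1/(2*l)))/7 = -4/7 + (2*l/(l + 1/(2*l)))/7 = -4/7 + 2*l/(7*(l + 1/(2*l))))
d(z, V) = -13461/15392 (d(z, V) = 1/(4*((4*(-1 - 1*(-31)²)/(7*(1 + 2*(-31)²))))) = 1/(4*((4*(-1 - 1*961)/(7*(1 + 2*961))))) = 1/(4*((4*(-1 - 961)/(7*(1 + 1922))))) = 1/(4*(((4/7)*(-962)/1923))) = 1/(4*(((4/7)*(1/1923)*(-962)))) = 1/(4*(-3848/13461)) = (¼)*(-13461/3848) = -13461/15392)
B(r) = 0
f(b) = -383 + b² (f(b) = b² - 383 = -383 + b²)
f(B(17))/d(-835, 455) = (-383 + 0²)/(-13461/15392) = (-383 + 0)*(-15392/13461) = -383*(-15392/13461) = 5895136/13461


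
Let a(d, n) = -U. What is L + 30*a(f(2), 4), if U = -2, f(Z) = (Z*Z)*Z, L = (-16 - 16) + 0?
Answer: 28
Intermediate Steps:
L = -32 (L = -32 + 0 = -32)
f(Z) = Z³ (f(Z) = Z²*Z = Z³)
a(d, n) = 2 (a(d, n) = -1*(-2) = 2)
L + 30*a(f(2), 4) = -32 + 30*2 = -32 + 60 = 28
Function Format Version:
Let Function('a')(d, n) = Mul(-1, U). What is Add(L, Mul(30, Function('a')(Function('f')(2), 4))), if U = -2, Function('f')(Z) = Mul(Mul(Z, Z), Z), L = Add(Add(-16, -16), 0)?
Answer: 28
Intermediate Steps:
L = -32 (L = Add(-32, 0) = -32)
Function('f')(Z) = Pow(Z, 3) (Function('f')(Z) = Mul(Pow(Z, 2), Z) = Pow(Z, 3))
Function('a')(d, n) = 2 (Function('a')(d, n) = Mul(-1, -2) = 2)
Add(L, Mul(30, Function('a')(Function('f')(2), 4))) = Add(-32, Mul(30, 2)) = Add(-32, 60) = 28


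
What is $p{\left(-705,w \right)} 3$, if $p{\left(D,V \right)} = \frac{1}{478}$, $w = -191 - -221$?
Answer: $\frac{3}{478} \approx 0.0062762$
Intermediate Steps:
$w = 30$ ($w = -191 + 221 = 30$)
$p{\left(D,V \right)} = \frac{1}{478}$
$p{\left(-705,w \right)} 3 = \frac{1}{478} \cdot 3 = \frac{3}{478}$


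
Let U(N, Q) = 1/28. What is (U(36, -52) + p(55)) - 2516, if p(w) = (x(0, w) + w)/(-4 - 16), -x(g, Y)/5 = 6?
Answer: -35241/14 ≈ -2517.2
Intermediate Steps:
U(N, Q) = 1/28
x(g, Y) = -30 (x(g, Y) = -5*6 = -30)
p(w) = 3/2 - w/20 (p(w) = (-30 + w)/(-4 - 16) = (-30 + w)/(-20) = (-30 + w)*(-1/20) = 3/2 - w/20)
(U(36, -52) + p(55)) - 2516 = (1/28 + (3/2 - 1/20*55)) - 2516 = (1/28 + (3/2 - 11/4)) - 2516 = (1/28 - 5/4) - 2516 = -17/14 - 2516 = -35241/14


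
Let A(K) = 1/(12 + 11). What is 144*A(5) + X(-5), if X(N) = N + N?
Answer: -86/23 ≈ -3.7391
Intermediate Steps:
X(N) = 2*N
A(K) = 1/23
144*A(5) + X(-5) = 144*(1/23) + 2*(-5) = 144/23 - 10 = -86/23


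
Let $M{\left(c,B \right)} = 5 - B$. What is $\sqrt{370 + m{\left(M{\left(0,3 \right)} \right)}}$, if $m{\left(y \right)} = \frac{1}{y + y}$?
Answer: $\frac{\sqrt{1481}}{2} \approx 19.242$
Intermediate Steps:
$m{\left(y \right)} = \frac{1}{2 y}$
$\sqrt{370 + m{\left(M{\left(0,3 \right)} \right)}} = \sqrt{370 + \frac{1}{2 \left(5 - 3\right)}} = \sqrt{370 + \frac{1}{2 \cdot 2}} = \sqrt{370 + \frac{1}{2} \cdot \frac{1}{2}} = \sqrt{370 + \frac{1}{4}} = \sqrt{\frac{1481}{4}} = \frac{\sqrt{1481}}{2}$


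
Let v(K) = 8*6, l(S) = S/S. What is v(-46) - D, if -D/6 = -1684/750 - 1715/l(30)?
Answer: -1281934/125 ≈ -10255.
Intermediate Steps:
l(S) = 1
v(K) = 48
D = 1287934/125 (D = -6*(-1684/750 - 1715/1) = -6*(-1684*1/750 - 1715*1) = -6*(-842/375 - 1715) = -6*(-643967/375) = 1287934/125 ≈ 10303.)
v(-46) - D = 48 - 1*1287934/125 = 48 - 1287934/125 = -1281934/125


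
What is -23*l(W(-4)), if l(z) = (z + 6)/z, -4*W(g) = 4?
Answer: 115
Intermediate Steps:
W(g) = -1 (W(g) = -¼*4 = -1)
l(z) = (6 + z)/z
-23*l(W(-4)) = -23*(6 - 1)/(-1) = -(-23)*5 = -23*(-5) = 115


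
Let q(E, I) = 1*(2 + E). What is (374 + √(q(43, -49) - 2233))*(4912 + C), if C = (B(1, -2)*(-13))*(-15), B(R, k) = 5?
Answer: 2201738 + 11774*I*√547 ≈ 2.2017e+6 + 2.7537e+5*I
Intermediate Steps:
q(E, I) = 2 + E
C = 975 (C = (5*(-13))*(-15) = -65*(-15) = 975)
(374 + √(q(43, -49) - 2233))*(4912 + C) = (374 + √((2 + 43) - 2233))*(4912 + 975) = (374 + √(45 - 2233))*5887 = (374 + √(-2188))*5887 = (374 + 2*I*√547)*5887 = 2201738 + 11774*I*√547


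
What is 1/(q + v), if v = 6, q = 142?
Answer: 1/148 ≈ 0.0067568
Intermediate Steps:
1/(q + v) = 1/(142 + 6) = 1/148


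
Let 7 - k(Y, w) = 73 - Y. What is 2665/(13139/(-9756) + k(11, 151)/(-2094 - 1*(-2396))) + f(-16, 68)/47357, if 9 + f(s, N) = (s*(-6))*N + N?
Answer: -185906887002407/106661176603 ≈ -1743.0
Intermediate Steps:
k(Y, w) = -66 + Y (k(Y, w) = 7 - (73 - Y) = 7 + (-73 + Y) = -66 + Y)
f(s, N) = -9 + N - 6*N*s (f(s, N) = -9 + ((s*(-6))*N + N) = -9 + ((-6*s)*N + N) = -9 + (-6*N*s + N) = -9 + (N - 6*N*s) = -9 + N - 6*N*s)
2665/(13139/(-9756) + k(11, 151)/(-2094 - 1*(-2396))) + f(-16, 68)/47357 = 2665/(13139/(-9756) + (-66 + 11)/(-2094 - 1*(-2396))) + (-9 + 68 - 6*68*(-16))/47357 = 2665/(13139*(-1/9756) - 55/(-2094 + 2396)) + (-9 + 68 + 6528)*(1/47357) = 2665/(-13139/9756 - 55/302) + 6587*(1/47357) = 2665/(-13139/9756 - 55*1/302) + 6587/47357 = 2665/(-13139/9756 - 55/302) + 6587/47357 = 2665/(-2252279/1473156) + 6587/47357 = 2665*(-1473156/2252279) + 6587/47357 = -3925960740/2252279 + 6587/47357 = -185906887002407/106661176603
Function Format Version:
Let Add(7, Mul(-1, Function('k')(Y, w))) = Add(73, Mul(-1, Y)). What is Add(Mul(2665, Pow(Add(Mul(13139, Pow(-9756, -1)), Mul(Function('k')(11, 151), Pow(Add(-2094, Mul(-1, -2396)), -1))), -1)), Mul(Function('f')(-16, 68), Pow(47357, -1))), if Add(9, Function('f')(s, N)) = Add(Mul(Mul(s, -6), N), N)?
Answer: Rational(-185906887002407, 106661176603) ≈ -1743.0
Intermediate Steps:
Function('k')(Y, w) = Add(-66, Y) (Function('k')(Y, w) = Add(7, Mul(-1, Add(73, Mul(-1, Y)))) = Add(7, Add(-73, Y)) = Add(-66, Y))
Function('f')(s, N) = Add(-9, N, Mul(-6, N, s)) (Function('f')(s, N) = Add(-9, Add(Mul(Mul(s, -6), N), N)) = Add(-9, Add(Mul(Mul(-6, s), N), N)) = Add(-9, Add(Mul(-6, N, s), N)) = Add(-9, Add(N, Mul(-6, N, s))) = Add(-9, N, Mul(-6, N, s)))
Add(Mul(2665, Pow(Add(Mul(13139, Pow(-9756, -1)), Mul(Function('k')(11, 151), Pow(Add(-2094, Mul(-1, -2396)), -1))), -1)), Mul(Function('f')(-16, 68), Pow(47357, -1))) = Add(Mul(2665, Pow(Add(Mul(13139, Pow(-9756, -1)), Mul(Add(-66, 11), Pow(Add(-2094, Mul(-1, -2396)), -1))), -1)), Mul(Add(-9, 68, Mul(-6, 68, -16)), Pow(47357, -1))) = Add(Mul(2665, Pow(Add(Mul(13139, Rational(-1, 9756)), Mul(-55, Pow(Add(-2094, 2396), -1))), -1)), Mul(Add(-9, 68, 6528), Rational(1, 47357))) = Add(Mul(2665, Pow(Add(Rational(-13139, 9756), Mul(-55, Pow(302, -1))), -1)), Mul(6587, Rational(1, 47357))) = Add(Mul(2665, Pow(Add(Rational(-13139, 9756), Mul(-55, Rational(1, 302))), -1)), Rational(6587, 47357)) = Add(Mul(2665, Pow(Add(Rational(-13139, 9756), Rational(-55, 302)), -1)), Rational(6587, 47357)) = Add(Mul(2665, Pow(Rational(-2252279, 1473156), -1)), Rational(6587, 47357)) = Add(Mul(2665, Rational(-1473156, 2252279)), Rational(6587, 47357)) = Add(Rational(-3925960740, 2252279), Rational(6587, 47357)) = Rational(-185906887002407, 106661176603)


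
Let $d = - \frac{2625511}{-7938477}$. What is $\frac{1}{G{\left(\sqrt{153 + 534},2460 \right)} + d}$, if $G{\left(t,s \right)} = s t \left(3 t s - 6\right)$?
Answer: $\frac{786000075386105090967147}{9803266144669661637110128582200721} + \frac{930166596093848040 \sqrt{687}}{9803266144669661637110128582200721} \approx 8.018 \cdot 10^{-11}$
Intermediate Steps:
$d = \frac{2625511}{7938477}$ ($d = \left(-2625511\right) \left(- \frac{1}{7938477}\right) = \frac{2625511}{7938477} \approx 0.33073$)
$G{\left(t,s \right)} = s t \left(-6 + 3 s t\right)$ ($G{\left(t,s \right)} = s t \left(3 s t - 6\right) = s t \left(-6 + 3 s t\right)$)
$\frac{1}{G{\left(\sqrt{153 + 534},2460 \right)} + d} = \frac{1}{3 \cdot 2460 \sqrt{153 + 534} \left(-2 + 2460 \sqrt{153 + 534}\right) + \frac{2625511}{7938477}} = \frac{1}{3 \cdot 2460 \sqrt{687} \left(-2 + 2460 \sqrt{687}\right) + \frac{2625511}{7938477}} = \frac{1}{7380 \sqrt{687} \left(-2 + 2460 \sqrt{687}\right) + \frac{2625511}{7938477}} = \frac{1}{\frac{2625511}{7938477} + 7380 \sqrt{687} \left(-2 + 2460 \sqrt{687}\right)}$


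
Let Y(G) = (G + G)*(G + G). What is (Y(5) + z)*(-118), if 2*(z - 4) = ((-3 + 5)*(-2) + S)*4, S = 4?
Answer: -12272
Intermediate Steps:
z = 4 (z = 4 + (((-3 + 5)*(-2) + 4)*4)/2 = 4 + ((2*(-2) + 4)*4)/2 = 4 + ((-4 + 4)*4)/2 = 4 + (0*4)/2 = 4 + (½)*0 = 4 + 0 = 4)
Y(G) = 4*G² (Y(G) = (2*G)*(2*G) = 4*G²)
(Y(5) + z)*(-118) = (4*5² + 4)*(-118) = (4*25 + 4)*(-118) = (100 + 4)*(-118) = 104*(-118) = -12272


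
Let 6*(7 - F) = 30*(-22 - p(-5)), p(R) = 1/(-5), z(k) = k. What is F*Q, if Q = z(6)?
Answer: 696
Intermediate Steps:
p(R) = -1/5
F = 116 (F = 7 - 5*(-22 - 1*(-1/5)) = 7 - 5*(-22 + 1/5) = 7 - 5*(-109)/5 = 7 - 1/6*(-654) = 7 + 109 = 116)
Q = 6
F*Q = 116*6 = 696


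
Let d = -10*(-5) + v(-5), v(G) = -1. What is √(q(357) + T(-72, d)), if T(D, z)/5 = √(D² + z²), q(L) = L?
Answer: √(357 + 5*√7585) ≈ 28.151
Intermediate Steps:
d = 49 (d = -10*(-5) - 1 = 50 - 1 = 49)
T(D, z) = 5*√(D² + z²)
√(q(357) + T(-72, d)) = √(357 + 5*√((-72)² + 49²)) = √(357 + 5*√(5184 + 2401)) = √(357 + 5*√7585)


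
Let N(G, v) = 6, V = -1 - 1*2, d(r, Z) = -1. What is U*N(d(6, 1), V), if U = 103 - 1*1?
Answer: 612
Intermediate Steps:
V = -3 (V = -1 - 2 = -3)
U = 102 (U = 103 - 1 = 102)
U*N(d(6, 1), V) = 102*6 = 612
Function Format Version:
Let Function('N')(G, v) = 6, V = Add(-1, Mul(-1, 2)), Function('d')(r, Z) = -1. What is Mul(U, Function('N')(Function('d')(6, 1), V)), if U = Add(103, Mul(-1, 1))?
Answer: 612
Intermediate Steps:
V = -3 (V = Add(-1, -2) = -3)
U = 102 (U = Add(103, -1) = 102)
Mul(U, Function('N')(Function('d')(6, 1), V)) = Mul(102, 6) = 612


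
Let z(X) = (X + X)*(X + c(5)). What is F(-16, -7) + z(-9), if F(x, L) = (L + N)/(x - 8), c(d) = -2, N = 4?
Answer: 1585/8 ≈ 198.13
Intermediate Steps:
F(x, L) = (4 + L)/(-8 + x) (F(x, L) = (L + 4)/(x - 8) = (4 + L)/(-8 + x))
z(X) = 2*X*(-2 + X) (z(X) = (X + X)*(X - 2) = (2*X)*(-2 + X) = 2*X*(-2 + X))
F(-16, -7) + z(-9) = (4 - 7)/(-8 - 16) + 2*(-9)*(-2 - 9) = -3/(-24) + 2*(-9)*(-11) = -1/24*(-3) + 198 = ⅛ + 198 = 1585/8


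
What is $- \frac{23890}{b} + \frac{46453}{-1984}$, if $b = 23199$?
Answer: $- \frac{1125060907}{46026816} \approx -24.444$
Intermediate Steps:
$- \frac{23890}{b} + \frac{46453}{-1984} = - \frac{23890}{23199} + \frac{46453}{-1984} = \left(-23890\right) \frac{1}{23199} + 46453 \left(- \frac{1}{1984}\right) = - \frac{23890}{23199} - \frac{46453}{1984} = - \frac{1125060907}{46026816}$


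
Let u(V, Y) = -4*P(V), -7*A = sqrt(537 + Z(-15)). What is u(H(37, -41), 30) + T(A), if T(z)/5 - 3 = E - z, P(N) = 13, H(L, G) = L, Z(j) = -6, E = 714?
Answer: 3533 + 15*sqrt(59)/7 ≈ 3549.5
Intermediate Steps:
A = -3*sqrt(59)/7 (A = -sqrt(537 - 6)/7 = -3*sqrt(59)/7 ≈ -3.2919)
T(z) = 3585 - 5*z (T(z) = 15 + 5*(714 - z) = 15 + (3570 - 5*z) = 3585 - 5*z)
u(V, Y) = -52 (u(V, Y) = -4*13 = -52)
u(H(37, -41), 30) + T(A) = -52 + (3585 - (-15)*sqrt(59)/7) = -52 + (3585 + 15*sqrt(59)/7) = 3533 + 15*sqrt(59)/7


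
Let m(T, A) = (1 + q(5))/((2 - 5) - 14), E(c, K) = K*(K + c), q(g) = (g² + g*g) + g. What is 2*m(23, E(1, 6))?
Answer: -112/17 ≈ -6.5882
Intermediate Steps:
q(g) = g + 2*g² (q(g) = (g² + g²) + g = 2*g² + g = g + 2*g²)
m(T, A) = -56/17 (m(T, A) = (1 + 5*(1 + 2*5))/((2 - 5) - 14) = (1 + 5*(1 + 10))/(-3 - 14) = (1 + 5*11)/(-17) = (1 + 55)*(-1/17) = 56*(-1/17) = -56/17)
2*m(23, E(1, 6)) = 2*(-56/17) = -112/17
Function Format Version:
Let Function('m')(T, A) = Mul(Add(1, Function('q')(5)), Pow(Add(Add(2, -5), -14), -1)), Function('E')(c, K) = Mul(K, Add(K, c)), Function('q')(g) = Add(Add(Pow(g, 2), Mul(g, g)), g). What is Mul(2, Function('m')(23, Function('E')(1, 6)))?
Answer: Rational(-112, 17) ≈ -6.5882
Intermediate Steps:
Function('q')(g) = Add(g, Mul(2, Pow(g, 2))) (Function('q')(g) = Add(Add(Pow(g, 2), Pow(g, 2)), g) = Add(Mul(2, Pow(g, 2)), g) = Add(g, Mul(2, Pow(g, 2))))
Function('m')(T, A) = Rational(-56, 17) (Function('m')(T, A) = Mul(Add(1, Mul(5, Add(1, Mul(2, 5)))), Pow(Add(Add(2, -5), -14), -1)) = Mul(Add(1, Mul(5, Add(1, 10))), Pow(Add(-3, -14), -1)) = Mul(Add(1, Mul(5, 11)), Pow(-17, -1)) = Mul(Add(1, 55), Rational(-1, 17)) = Mul(56, Rational(-1, 17)) = Rational(-56, 17))
Mul(2, Function('m')(23, Function('E')(1, 6))) = Mul(2, Rational(-56, 17)) = Rational(-112, 17)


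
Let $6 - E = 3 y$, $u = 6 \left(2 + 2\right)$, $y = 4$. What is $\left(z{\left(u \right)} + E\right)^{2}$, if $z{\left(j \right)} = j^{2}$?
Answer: $324900$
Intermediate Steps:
$u = 24$ ($u = 6 \cdot 4 = 24$)
$E = -6$ ($E = 6 - 3 \cdot 4 = 6 - 12 = -6$)
$\left(z{\left(u \right)} + E\right)^{2} = \left(24^{2} - 6\right)^{2} = \left(576 - 6\right)^{2} = 570^{2} = 324900$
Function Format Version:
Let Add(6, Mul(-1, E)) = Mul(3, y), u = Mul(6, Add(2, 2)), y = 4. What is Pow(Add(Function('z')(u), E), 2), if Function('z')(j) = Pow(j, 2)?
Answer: 324900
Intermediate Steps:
u = 24 (u = Mul(6, 4) = 24)
E = -6 (E = Add(6, Mul(-1, Mul(3, 4))) = Add(6, Mul(-1, 12)) = Add(6, -12) = -6)
Pow(Add(Function('z')(u), E), 2) = Pow(Add(Pow(24, 2), -6), 2) = Pow(Add(576, -6), 2) = Pow(570, 2) = 324900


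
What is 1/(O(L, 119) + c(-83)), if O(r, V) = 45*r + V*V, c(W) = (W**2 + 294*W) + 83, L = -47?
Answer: -1/5384 ≈ -0.00018574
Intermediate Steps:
c(W) = 83 + W**2 + 294*W
O(r, V) = V**2 + 45*r (O(r, V) = 45*r + V**2 = V**2 + 45*r)
1/(O(L, 119) + c(-83)) = 1/((119**2 + 45*(-47)) + (83 + (-83)**2 + 294*(-83))) = 1/((14161 - 2115) + (83 + 6889 - 24402)) = 1/(12046 - 17430) = 1/(-5384) = -1/5384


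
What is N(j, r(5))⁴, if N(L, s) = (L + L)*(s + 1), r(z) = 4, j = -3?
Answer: 810000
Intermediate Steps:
N(L, s) = 2*L*(1 + s) (N(L, s) = (2*L)*(1 + s) = 2*L*(1 + s))
N(j, r(5))⁴ = (2*(-3)*(1 + 4))⁴ = (2*(-3)*5)⁴ = (-30)⁴ = 810000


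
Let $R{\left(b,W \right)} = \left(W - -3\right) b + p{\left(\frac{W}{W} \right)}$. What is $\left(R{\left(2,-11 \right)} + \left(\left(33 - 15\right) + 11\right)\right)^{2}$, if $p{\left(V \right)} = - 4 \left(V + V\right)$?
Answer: $25$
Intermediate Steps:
$p{\left(V \right)} = - 8 V$ ($p{\left(V \right)} = - 4 \cdot 2 V = - 8 V$)
$R{\left(b,W \right)} = -8 + b \left(3 + W\right)$ ($R{\left(b,W \right)} = \left(W - -3\right) b - 8 \frac{W}{W} = \left(W + 3\right) b - 8 = \left(3 + W\right) b - 8 = b \left(3 + W\right) - 8 = -8 + b \left(3 + W\right)$)
$\left(R{\left(2,-11 \right)} + \left(\left(33 - 15\right) + 11\right)\right)^{2} = \left(\left(-8 + 3 \cdot 2 - 22\right) + \left(\left(33 - 15\right) + 11\right)\right)^{2} = \left(\left(-8 + 6 - 22\right) + \left(18 + 11\right)\right)^{2} = \left(-24 + 29\right)^{2} = 5^{2} = 25$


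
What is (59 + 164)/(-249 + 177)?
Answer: -223/72 ≈ -3.0972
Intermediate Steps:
(59 + 164)/(-249 + 177) = 223/(-72) = 223*(-1/72) = -223/72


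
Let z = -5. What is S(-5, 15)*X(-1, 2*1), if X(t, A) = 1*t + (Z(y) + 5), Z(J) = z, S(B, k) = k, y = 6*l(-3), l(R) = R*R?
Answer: -15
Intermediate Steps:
l(R) = R²
y = 54 (y = 6*(-3)² = 6*9 = 54)
Z(J) = -5
X(t, A) = t (X(t, A) = 1*t + (-5 + 5) = t + 0 = t)
S(-5, 15)*X(-1, 2*1) = 15*(-1) = -15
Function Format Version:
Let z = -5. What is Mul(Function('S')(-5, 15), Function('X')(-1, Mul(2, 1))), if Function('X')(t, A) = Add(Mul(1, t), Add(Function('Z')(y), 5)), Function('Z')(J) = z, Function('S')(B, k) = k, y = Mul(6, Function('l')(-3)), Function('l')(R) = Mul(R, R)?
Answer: -15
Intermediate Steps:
Function('l')(R) = Pow(R, 2)
y = 54 (y = Mul(6, Pow(-3, 2)) = Mul(6, 9) = 54)
Function('Z')(J) = -5
Function('X')(t, A) = t (Function('X')(t, A) = Add(Mul(1, t), Add(-5, 5)) = Add(t, 0) = t)
Mul(Function('S')(-5, 15), Function('X')(-1, Mul(2, 1))) = Mul(15, -1) = -15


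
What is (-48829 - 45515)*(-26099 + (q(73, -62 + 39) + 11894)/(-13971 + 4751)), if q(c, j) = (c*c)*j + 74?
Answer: 5672956161066/2305 ≈ 2.4612e+9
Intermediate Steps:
q(c, j) = 74 + j*c² (q(c, j) = c²*j + 74 = j*c² + 74 = 74 + j*c²)
(-48829 - 45515)*(-26099 + (q(73, -62 + 39) + 11894)/(-13971 + 4751)) = (-48829 - 45515)*(-26099 + ((74 + (-62 + 39)*73²) + 11894)/(-13971 + 4751)) = -94344*(-26099 + ((74 - 23*5329) + 11894)/(-9220)) = -94344*(-26099 + ((74 - 122567) + 11894)*(-1/9220)) = -94344*(-26099 + (-122493 + 11894)*(-1/9220)) = -94344*(-26099 - 110599*(-1/9220)) = -94344*(-26099 + 110599/9220) = -94344*(-240522181/9220) = 5672956161066/2305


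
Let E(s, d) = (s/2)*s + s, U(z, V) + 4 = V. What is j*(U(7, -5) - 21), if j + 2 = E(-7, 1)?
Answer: -465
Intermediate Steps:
U(z, V) = -4 + V
E(s, d) = s + s**2/2 (E(s, d) = (s*(1/2))*s + s = (s/2)*s + s = s**2/2 + s = s + s**2/2)
j = 31/2 (j = -2 + (1/2)*(-7)*(2 - 7) = -2 + (1/2)*(-7)*(-5) = -2 + 35/2 = 31/2 ≈ 15.500)
j*(U(7, -5) - 21) = 31*((-4 - 5) - 21)/2 = 31*(-9 - 21)/2 = (31/2)*(-30) = -465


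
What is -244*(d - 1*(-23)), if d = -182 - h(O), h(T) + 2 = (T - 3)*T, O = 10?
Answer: 55388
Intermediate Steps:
h(T) = -2 + T*(-3 + T) (h(T) = -2 + (T - 3)*T = -2 + (-3 + T)*T = -2 + T*(-3 + T))
d = -250 (d = -182 - (-2 + 10**2 - 3*10) = -182 - (-2 + 100 - 30) = -182 - 1*68 = -182 - 68 = -250)
-244*(d - 1*(-23)) = -244*(-250 - 1*(-23)) = -244*(-250 + 23) = -244*(-227) = 55388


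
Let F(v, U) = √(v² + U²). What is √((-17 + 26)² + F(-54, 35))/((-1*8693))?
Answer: -√(81 + √4141)/8693 ≈ -0.0013869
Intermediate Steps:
F(v, U) = √(U² + v²)
√((-17 + 26)² + F(-54, 35))/((-1*8693)) = √((-17 + 26)² + √(35² + (-54)²))/((-1*8693)) = √(9² + √(1225 + 2916))/(-8693) = √(81 + √4141)*(-1/8693) = -√(81 + √4141)/8693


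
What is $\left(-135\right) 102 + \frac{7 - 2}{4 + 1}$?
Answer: $-13769$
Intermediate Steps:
$\left(-135\right) 102 + \frac{7 - 2}{4 + 1} = -13770 + \frac{1}{5} \cdot 5 = -13770 + 1 = -13769$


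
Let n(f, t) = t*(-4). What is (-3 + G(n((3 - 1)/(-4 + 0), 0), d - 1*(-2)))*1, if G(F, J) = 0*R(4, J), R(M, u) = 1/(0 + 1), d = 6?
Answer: -3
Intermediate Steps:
R(M, u) = 1 (R(M, u) = 1/1 = 1)
n(f, t) = -4*t
G(F, J) = 0 (G(F, J) = 0*1 = 0)
(-3 + G(n((3 - 1)/(-4 + 0), 0), d - 1*(-2)))*1 = (-3 + 0)*1 = -3*1 = -3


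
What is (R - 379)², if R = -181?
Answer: 313600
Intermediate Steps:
(R - 379)² = (-181 - 379)² = (-560)² = 313600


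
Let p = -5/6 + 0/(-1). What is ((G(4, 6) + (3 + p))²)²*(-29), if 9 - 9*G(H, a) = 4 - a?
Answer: -401529389/104976 ≈ -3825.0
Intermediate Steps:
p = -⅚ (p = -5*⅙ + 0*(-1) = -⅚ + 0 = -⅚ ≈ -0.83333)
G(H, a) = 5/9 + a/9 (G(H, a) = 1 - (4 - a)/9 = 1 + (-4/9 + a/9) = 5/9 + a/9)
((G(4, 6) + (3 + p))²)²*(-29) = (((5/9 + (⅑)*6) + (3 - ⅚))²)²*(-29) = (((5/9 + ⅔) + 13/6)²)²*(-29) = ((11/9 + 13/6)²)²*(-29) = ((61/18)²)²*(-29) = (3721/324)²*(-29) = (13845841/104976)*(-29) = -401529389/104976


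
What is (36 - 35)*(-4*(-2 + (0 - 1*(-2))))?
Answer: 0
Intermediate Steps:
(36 - 35)*(-4*(-2 + (0 - 1*(-2)))) = 1*(-4*(-2 + (0 + 2))) = 1*(-4*(-2 + 2)) = 1*(-4*0) = 1*0 = 0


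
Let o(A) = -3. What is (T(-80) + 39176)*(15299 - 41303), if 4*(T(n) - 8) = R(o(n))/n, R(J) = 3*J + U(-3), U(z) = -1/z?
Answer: -40757657611/40 ≈ -1.0189e+9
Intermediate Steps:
R(J) = ⅓ + 3*J (R(J) = 3*J - 1/(-3) = 3*J - 1*(-⅓) = 3*J + ⅓ = ⅓ + 3*J)
T(n) = 8 - 13/(6*n) (T(n) = 8 + ((⅓ + 3*(-3))/n)/4 = 8 + ((⅓ - 9)/n)/4 = 8 + (-26/(3*n))/4 = 8 - 13/(6*n))
(T(-80) + 39176)*(15299 - 41303) = ((8 - 13/6/(-80)) + 39176)*(15299 - 41303) = ((8 - 13/6*(-1/80)) + 39176)*(-26004) = ((8 + 13/480) + 39176)*(-26004) = (3853/480 + 39176)*(-26004) = (18808333/480)*(-26004) = -40757657611/40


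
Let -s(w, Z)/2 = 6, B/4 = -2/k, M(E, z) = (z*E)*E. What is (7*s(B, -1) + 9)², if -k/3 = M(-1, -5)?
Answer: 5625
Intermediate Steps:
M(E, z) = z*E² (M(E, z) = (E*z)*E = z*E²)
k = 15 (k = -(-15)*(-1)² = -(-15) = -3*(-5) = 15)
B = -8/15 (B = 4*(-2/15) = -8/15 ≈ -0.53333)
s(w, Z) = -12 (s(w, Z) = -2*6 = -12)
(7*s(B, -1) + 9)² = (7*(-12) + 9)² = (-84 + 9)² = (-75)² = 5625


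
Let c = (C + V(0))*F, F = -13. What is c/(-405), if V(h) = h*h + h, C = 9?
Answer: 13/45 ≈ 0.28889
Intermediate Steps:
V(h) = h + h**2 (V(h) = h**2 + h = h + h**2)
c = -117 (c = (9 + 0*(1 + 0))*(-13) = (9 + 0*1)*(-13) = (9 + 0)*(-13) = 9*(-13) = -117)
c/(-405) = -117/(-405) = -117*(-1/405) = 13/45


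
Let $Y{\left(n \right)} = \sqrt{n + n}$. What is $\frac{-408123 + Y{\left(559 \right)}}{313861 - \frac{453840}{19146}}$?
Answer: $- \frac{1302320493}{1001454811} + \frac{3191 \sqrt{1118}}{1001454811} \approx -1.3003$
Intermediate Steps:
$Y{\left(n \right)} = \sqrt{2} \sqrt{n}$ ($Y{\left(n \right)} = \sqrt{2 n} = \sqrt{2} \sqrt{n}$)
$\frac{-408123 + Y{\left(559 \right)}}{313861 - \frac{453840}{19146}} = \frac{-408123 + \sqrt{2} \sqrt{559}}{313861 - \frac{453840}{19146}} = \frac{-408123 + \sqrt{1118}}{313861 - \frac{75640}{3191}} = \frac{-408123 + \sqrt{1118}}{\frac{1001454811}{3191}} = \left(-408123 + \sqrt{1118}\right) \frac{3191}{1001454811} = - \frac{1302320493}{1001454811} + \frac{3191 \sqrt{1118}}{1001454811}$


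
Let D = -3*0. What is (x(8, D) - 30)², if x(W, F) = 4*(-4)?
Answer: 2116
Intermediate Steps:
D = 0
x(W, F) = -16
(x(8, D) - 30)² = (-16 - 30)² = (-46)² = 2116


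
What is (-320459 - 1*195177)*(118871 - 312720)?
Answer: 99955522964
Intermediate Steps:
(-320459 - 1*195177)*(118871 - 312720) = (-320459 - 195177)*(-193849) = -515636*(-193849) = 99955522964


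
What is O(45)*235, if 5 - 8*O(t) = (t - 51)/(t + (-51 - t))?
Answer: 19505/136 ≈ 143.42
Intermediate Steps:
O(t) = 1/2 + t/408 (O(t) = 5/8 - (t - 51)/(8*(t + (-51 - t))) = 5/8 - (-51 + t)/(8*(-51)) = 5/8 - (-51 + t)*(-1)/(8*51) = 5/8 - (1 - t/51)/8 = 5/8 + (-1/8 + t/408) = 1/2 + t/408)
O(45)*235 = (1/2 + (1/408)*45)*235 = (1/2 + 15/136)*235 = (83/136)*235 = 19505/136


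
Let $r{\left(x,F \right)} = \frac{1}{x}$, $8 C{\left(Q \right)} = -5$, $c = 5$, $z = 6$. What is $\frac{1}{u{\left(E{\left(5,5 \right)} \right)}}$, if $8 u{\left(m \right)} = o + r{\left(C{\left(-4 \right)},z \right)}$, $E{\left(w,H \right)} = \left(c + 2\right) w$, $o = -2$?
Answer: $- \frac{20}{9} \approx -2.2222$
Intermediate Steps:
$C{\left(Q \right)} = - \frac{5}{8}$ ($C{\left(Q \right)} = \frac{1}{8} \left(-5\right) = - \frac{5}{8}$)
$E{\left(w,H \right)} = 7 w$ ($E{\left(w,H \right)} = \left(5 + 2\right) w = 7 w$)
$u{\left(m \right)} = - \frac{9}{20}$ ($u{\left(m \right)} = \frac{-2 + \frac{1}{- \frac{5}{8}}}{8} = \frac{-2 - \frac{8}{5}}{8} = \frac{1}{8} \left(- \frac{18}{5}\right) = - \frac{9}{20}$)
$\frac{1}{u{\left(E{\left(5,5 \right)} \right)}} = \frac{1}{- \frac{9}{20}} = - \frac{20}{9}$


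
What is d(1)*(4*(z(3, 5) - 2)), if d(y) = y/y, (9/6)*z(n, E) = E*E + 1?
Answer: 184/3 ≈ 61.333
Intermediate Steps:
z(n, E) = ⅔ + 2*E²/3 (z(n, E) = 2*(E*E + 1)/3 = 2*(E² + 1)/3 = 2*(1 + E²)/3 = ⅔ + 2*E²/3)
d(y) = 1
d(1)*(4*(z(3, 5) - 2)) = 1*(4*((⅔ + (⅔)*5²) - 2)) = 1*(4*((⅔ + (⅔)*25) - 2)) = 1*(4*((⅔ + 50/3) - 2)) = 1*(4*(52/3 - 2)) = 1*(4*(46/3)) = 1*(184/3) = 184/3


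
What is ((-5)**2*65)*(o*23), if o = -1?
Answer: -37375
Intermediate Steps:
((-5)**2*65)*(o*23) = ((-5)**2*65)*(-1*23) = (25*65)*(-23) = 1625*(-23) = -37375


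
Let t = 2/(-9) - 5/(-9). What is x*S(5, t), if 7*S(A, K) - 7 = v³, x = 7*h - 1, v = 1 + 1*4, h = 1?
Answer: 792/7 ≈ 113.14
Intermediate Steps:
v = 5 (v = 1 + 4 = 5)
x = 6 (x = 7*1 - 1 = 7 - 1 = 6)
t = ⅓ (t = 2*(-⅑) - 5*(-⅑) = -2/9 + 5/9 = ⅓ ≈ 0.33333)
S(A, K) = 132/7 (S(A, K) = 1 + (⅐)*5³ = 1 + (⅐)*125 = 1 + 125/7 = 132/7)
x*S(5, t) = 6*(132/7) = 792/7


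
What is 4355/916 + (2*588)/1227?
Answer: 2140267/374644 ≈ 5.7128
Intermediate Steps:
4355/916 + (2*588)/1227 = 4355*(1/916) + 1176*(1/1227) = 4355/916 + 392/409 = 2140267/374644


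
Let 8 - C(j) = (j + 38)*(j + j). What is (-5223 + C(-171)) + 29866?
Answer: -20835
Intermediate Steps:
C(j) = 8 - 2*j*(38 + j) (C(j) = 8 - (j + 38)*(j + j) = 8 - (38 + j)*2*j = 8 - 2*j*(38 + j))
(-5223 + C(-171)) + 29866 = (-5223 + (8 - 76*(-171) - 2*(-171)²)) + 29866 = (-5223 + (8 + 12996 - 2*29241)) + 29866 = (-5223 + (8 + 12996 - 58482)) + 29866 = (-5223 - 45478) + 29866 = -50701 + 29866 = -20835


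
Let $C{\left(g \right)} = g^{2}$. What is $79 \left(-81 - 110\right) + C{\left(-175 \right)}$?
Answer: $15536$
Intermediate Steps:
$79 \left(-81 - 110\right) + C{\left(-175 \right)} = 79 \left(-81 - 110\right) + \left(-175\right)^{2} = 79 \left(-191\right) + 30625 = -15089 + 30625 = 15536$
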